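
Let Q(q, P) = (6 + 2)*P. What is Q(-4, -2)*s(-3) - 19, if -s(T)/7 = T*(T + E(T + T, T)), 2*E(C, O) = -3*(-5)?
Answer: -1531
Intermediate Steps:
E(C, O) = 15/2 (E(C, O) = (-3*(-5))/2 = (½)*15 = 15/2)
s(T) = -7*T*(15/2 + T) (s(T) = -7*T*(T + 15/2) = -7*T*(15/2 + T))
Q(q, P) = 8*P
Q(-4, -2)*s(-3) - 19 = (8*(-2))*(-7/2*(-3)*(15 + 2*(-3))) - 19 = -(-56)*(-3)*(15 - 6) - 19 = -(-56)*(-3)*9 - 19 = -16*189/2 - 19 = -1512 - 19 = -1531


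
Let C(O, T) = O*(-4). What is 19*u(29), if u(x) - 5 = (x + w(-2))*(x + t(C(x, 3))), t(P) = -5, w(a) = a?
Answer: 12407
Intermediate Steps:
C(O, T) = -4*O
u(x) = 5 + (-5 + x)*(-2 + x) (u(x) = 5 + (x - 2)*(x - 5) = 5 + (-2 + x)*(-5 + x) = 5 + (-5 + x)*(-2 + x))
19*u(29) = 19*(15 + 29² - 7*29) = 19*(15 + 841 - 203) = 19*653 = 12407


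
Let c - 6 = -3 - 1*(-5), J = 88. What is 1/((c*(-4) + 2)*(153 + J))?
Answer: -1/7230 ≈ -0.00013831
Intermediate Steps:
c = 8 (c = 6 + (-3 - 1*(-5)) = 6 + (-3 + 5) = 6 + 2 = 8)
1/((c*(-4) + 2)*(153 + J)) = 1/((8*(-4) + 2)*(153 + 88)) = 1/((-32 + 2)*241) = 1/(-30*241) = 1/(-7230) = -1/7230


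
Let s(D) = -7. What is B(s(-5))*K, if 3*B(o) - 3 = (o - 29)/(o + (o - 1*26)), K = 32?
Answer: 208/5 ≈ 41.600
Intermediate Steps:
B(o) = 1 + (-29 + o)/(3*(-26 + 2*o)) (B(o) = 1 + ((o - 29)/(o + (o - 1*26)))/3 = 1 + ((-29 + o)/(o + (o - 26)))/3 = 1 + ((-29 + o)/(o + (-26 + o)))/3 = 1 + ((-29 + o)/(-26 + 2*o))/3 = 1 + (-29 + o)/(3*(-26 + 2*o)))
B(s(-5))*K = ((-107 + 7*(-7))/(6*(-13 - 7)))*32 = ((⅙)*(-107 - 49)/(-20))*32 = ((⅙)*(-1/20)*(-156))*32 = (13/10)*32 = 208/5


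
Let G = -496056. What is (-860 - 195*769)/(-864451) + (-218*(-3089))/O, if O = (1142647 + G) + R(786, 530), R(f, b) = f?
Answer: 97108170651/79946527861 ≈ 1.2147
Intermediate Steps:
O = 647377 (O = (1142647 - 496056) + 786 = 646591 + 786 = 647377)
(-860 - 195*769)/(-864451) + (-218*(-3089))/O = (-860 - 195*769)/(-864451) - 218*(-3089)/647377 = (-860 - 149955)*(-1/864451) + 673402*(1/647377) = -150815*(-1/864451) + 673402/647377 = 21545/123493 + 673402/647377 = 97108170651/79946527861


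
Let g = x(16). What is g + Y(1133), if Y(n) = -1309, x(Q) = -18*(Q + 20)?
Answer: -1957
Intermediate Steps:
x(Q) = -360 - 18*Q (x(Q) = -18*(20 + Q) = -360 - 18*Q)
g = -648 (g = -360 - 18*16 = -360 - 288 = -648)
g + Y(1133) = -648 - 1309 = -1957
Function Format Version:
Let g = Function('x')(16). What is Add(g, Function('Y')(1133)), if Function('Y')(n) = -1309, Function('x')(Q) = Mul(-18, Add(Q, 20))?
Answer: -1957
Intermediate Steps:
Function('x')(Q) = Add(-360, Mul(-18, Q)) (Function('x')(Q) = Mul(-18, Add(20, Q)) = Add(-360, Mul(-18, Q)))
g = -648 (g = Add(-360, Mul(-18, 16)) = Add(-360, -288) = -648)
Add(g, Function('Y')(1133)) = Add(-648, -1309) = -1957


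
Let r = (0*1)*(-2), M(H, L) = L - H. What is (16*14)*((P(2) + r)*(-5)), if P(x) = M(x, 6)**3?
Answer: -71680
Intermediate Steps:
r = 0 (r = 0*(-2) = 0)
P(x) = (6 - x)**3
(16*14)*((P(2) + r)*(-5)) = (16*14)*((-(-6 + 2)**3 + 0)*(-5)) = 224*((-1*(-4)**3 + 0)*(-5)) = 224*((-1*(-64) + 0)*(-5)) = 224*((64 + 0)*(-5)) = 224*(64*(-5)) = 224*(-320) = -71680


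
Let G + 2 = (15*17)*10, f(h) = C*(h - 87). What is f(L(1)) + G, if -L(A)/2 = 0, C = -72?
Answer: 8812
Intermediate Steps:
L(A) = 0 (L(A) = -2*0 = 0)
f(h) = 6264 - 72*h (f(h) = -72*(h - 87) = -72*(-87 + h) = 6264 - 72*h)
G = 2548 (G = -2 + (15*17)*10 = -2 + 255*10 = -2 + 2550 = 2548)
f(L(1)) + G = (6264 - 72*0) + 2548 = (6264 + 0) + 2548 = 6264 + 2548 = 8812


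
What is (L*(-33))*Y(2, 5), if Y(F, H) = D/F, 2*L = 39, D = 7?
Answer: -9009/4 ≈ -2252.3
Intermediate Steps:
L = 39/2 (L = (½)*39 = 39/2 ≈ 19.500)
Y(F, H) = 7/F
(L*(-33))*Y(2, 5) = ((39/2)*(-33))*(7/2) = -9009/(2*2) = -1287/2*7/2 = -9009/4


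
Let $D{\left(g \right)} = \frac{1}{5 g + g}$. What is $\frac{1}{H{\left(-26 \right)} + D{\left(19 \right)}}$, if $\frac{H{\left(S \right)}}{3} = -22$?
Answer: $- \frac{114}{7523} \approx -0.015154$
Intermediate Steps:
$H{\left(S \right)} = -66$ ($H{\left(S \right)} = 3 \left(-22\right) = -66$)
$D{\left(g \right)} = \frac{1}{6 g}$
$\frac{1}{H{\left(-26 \right)} + D{\left(19 \right)}} = \frac{1}{-66 + \frac{1}{6 \cdot 19}} = \frac{1}{-66 + \frac{1}{6} \cdot \frac{1}{19}} = \frac{1}{-66 + \frac{1}{114}} = \frac{1}{- \frac{7523}{114}} = - \frac{114}{7523}$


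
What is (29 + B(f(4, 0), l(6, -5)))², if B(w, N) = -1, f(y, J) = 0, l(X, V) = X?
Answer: 784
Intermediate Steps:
(29 + B(f(4, 0), l(6, -5)))² = (29 - 1)² = 28² = 784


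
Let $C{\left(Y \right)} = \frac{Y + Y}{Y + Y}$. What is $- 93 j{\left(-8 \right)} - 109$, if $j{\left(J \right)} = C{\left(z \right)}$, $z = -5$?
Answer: $-202$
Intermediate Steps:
$C{\left(Y \right)} = 1$ ($C{\left(Y \right)} = \frac{2 Y}{2 Y} = 2 Y \frac{1}{2 Y} = 1$)
$j{\left(J \right)} = 1$
$- 93 j{\left(-8 \right)} - 109 = \left(-93\right) 1 - 109 = -93 - 109 = -202$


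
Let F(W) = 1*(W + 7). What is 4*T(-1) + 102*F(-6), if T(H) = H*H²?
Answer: 98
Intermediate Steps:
T(H) = H³
F(W) = 7 + W (F(W) = 1*(7 + W) = 7 + W)
4*T(-1) + 102*F(-6) = 4*(-1)³ + 102*(7 - 6) = 4*(-1) + 102*1 = -4 + 102 = 98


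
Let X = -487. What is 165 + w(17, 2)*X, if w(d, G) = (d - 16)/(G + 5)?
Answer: 668/7 ≈ 95.429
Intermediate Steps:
w(d, G) = (-16 + d)/(5 + G)
165 + w(17, 2)*X = 165 + ((-16 + 17)/(5 + 2))*(-487) = 165 + (1/7)*(-487) = 165 - 487/7 = 668/7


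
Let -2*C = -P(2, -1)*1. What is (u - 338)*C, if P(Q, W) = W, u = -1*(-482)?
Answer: -72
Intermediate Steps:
u = 482
C = -½ (C = -(-1*(-1))/2 = -1/2 = -½*1 = -½ ≈ -0.50000)
(u - 338)*C = (482 - 338)*(-½) = 144*(-½) = -72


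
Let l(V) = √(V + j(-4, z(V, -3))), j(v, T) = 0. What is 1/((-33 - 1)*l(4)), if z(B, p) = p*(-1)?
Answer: -1/68 ≈ -0.014706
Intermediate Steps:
z(B, p) = -p
l(V) = √V (l(V) = √(V + 0) = √V)
1/((-33 - 1)*l(4)) = 1/((-33 - 1)*√4) = 1/(-34*2) = 1/(-68) = -1/68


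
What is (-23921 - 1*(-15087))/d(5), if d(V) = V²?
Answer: -8834/25 ≈ -353.36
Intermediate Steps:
(-23921 - 1*(-15087))/d(5) = (-23921 - 1*(-15087))/(5²) = (-23921 + 15087)/25 = -8834*1/25 = -8834/25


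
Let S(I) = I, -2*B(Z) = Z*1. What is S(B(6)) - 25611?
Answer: -25614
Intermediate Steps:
B(Z) = -Z/2
S(B(6)) - 25611 = -½*6 - 25611 = -3 - 25611 = -25614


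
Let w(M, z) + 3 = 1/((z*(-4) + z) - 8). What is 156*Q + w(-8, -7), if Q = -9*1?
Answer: -18290/13 ≈ -1406.9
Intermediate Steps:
w(M, z) = -3 + 1/(-8 - 3*z) (w(M, z) = -3 + 1/((z*(-4) + z) - 8) = -3 + 1/((-4*z + z) - 8) = -3 + 1/(-3*z - 8) = -3 + 1/(-8 - 3*z))
Q = -9
156*Q + w(-8, -7) = 156*(-9) + (-25 - 9*(-7))/(8 + 3*(-7)) = -1404 + (-25 + 63)/(8 - 21) = -1404 + 38/(-13) = -1404 - 1/13*38 = -1404 - 38/13 = -18290/13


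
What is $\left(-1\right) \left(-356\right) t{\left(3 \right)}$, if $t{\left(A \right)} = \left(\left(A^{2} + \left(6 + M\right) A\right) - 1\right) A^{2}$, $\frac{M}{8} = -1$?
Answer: $6408$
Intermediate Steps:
$M = -8$ ($M = 8 \left(-1\right) = -8$)
$t{\left(A \right)} = A^{2} \left(-1 + A^{2} - 2 A\right)$ ($t{\left(A \right)} = \left(\left(A^{2} + \left(6 - 8\right) A\right) - 1\right) A^{2} = \left(\left(A^{2} - 2 A\right) - 1\right) A^{2} = \left(-1 + A^{2} - 2 A\right) A^{2} = A^{2} \left(-1 + A^{2} - 2 A\right)$)
$\left(-1\right) \left(-356\right) t{\left(3 \right)} = \left(-1\right) \left(-356\right) 3^{2} \left(-1 + 3^{2} - 6\right) = 356 \cdot 9 \left(-1 + 9 - 6\right) = 356 \cdot 9 \cdot 2 = 356 \cdot 18 = 6408$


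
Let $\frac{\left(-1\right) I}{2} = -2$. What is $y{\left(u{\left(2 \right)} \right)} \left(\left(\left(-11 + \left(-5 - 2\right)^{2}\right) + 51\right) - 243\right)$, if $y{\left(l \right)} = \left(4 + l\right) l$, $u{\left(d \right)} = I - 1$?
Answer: $-3234$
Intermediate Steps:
$I = 4$ ($I = \left(-2\right) \left(-2\right) = 4$)
$u{\left(d \right)} = 3$ ($u{\left(d \right)} = 4 - 1 = 3$)
$y{\left(l \right)} = l \left(4 + l\right)$
$y{\left(u{\left(2 \right)} \right)} \left(\left(\left(-11 + \left(-5 - 2\right)^{2}\right) + 51\right) - 243\right) = 3 \left(4 + 3\right) \left(\left(\left(-11 + \left(-5 - 2\right)^{2}\right) + 51\right) - 243\right) = 3 \cdot 7 \left(\left(\left(-11 + \left(-7\right)^{2}\right) + 51\right) - 243\right) = 21 \left(\left(\left(-11 + 49\right) + 51\right) - 243\right) = 21 \left(\left(38 + 51\right) - 243\right) = 21 \left(89 - 243\right) = 21 \left(-154\right) = -3234$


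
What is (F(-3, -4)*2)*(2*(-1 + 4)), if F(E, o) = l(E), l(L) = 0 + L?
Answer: -36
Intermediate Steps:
l(L) = L
F(E, o) = E
(F(-3, -4)*2)*(2*(-1 + 4)) = (-3*2)*(2*(-1 + 4)) = -12*3 = -6*6 = -36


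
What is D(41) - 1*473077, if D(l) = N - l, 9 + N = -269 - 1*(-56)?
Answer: -473340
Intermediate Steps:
N = -222 (N = -9 + (-269 - 1*(-56)) = -9 + (-269 + 56) = -9 - 213 = -222)
D(l) = -222 - l
D(41) - 1*473077 = (-222 - 1*41) - 1*473077 = (-222 - 41) - 473077 = -263 - 473077 = -473340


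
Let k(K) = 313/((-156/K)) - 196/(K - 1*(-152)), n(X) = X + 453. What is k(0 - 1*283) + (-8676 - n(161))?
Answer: -178216015/20436 ≈ -8720.7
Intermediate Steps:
n(X) = 453 + X
k(K) = -196/(152 + K) - 313*K/156 (k(K) = 313*(-K/156) - 196/(K + 152) = -313*K/156 - 196/(152 + K) = -196/(152 + K) - 313*K/156)
k(0 - 1*283) + (-8676 - n(161)) = (-30576 - 47576*(0 - 1*283) - 313*(0 - 1*283)²)/(156*(152 + (0 - 1*283))) + (-8676 - (453 + 161)) = (-30576 - 47576*(0 - 283) - 313*(0 - 283)²)/(156*(152 + (0 - 283))) + (-8676 - 1*614) = (-30576 - 47576*(-283) - 313*(-283)²)/(156*(152 - 283)) + (-8676 - 614) = (1/156)*(-30576 + 13464008 - 313*80089)/(-131) - 9290 = (1/156)*(-1/131)*(-30576 + 13464008 - 25067857) - 9290 = (1/156)*(-1/131)*(-11634425) - 9290 = 11634425/20436 - 9290 = -178216015/20436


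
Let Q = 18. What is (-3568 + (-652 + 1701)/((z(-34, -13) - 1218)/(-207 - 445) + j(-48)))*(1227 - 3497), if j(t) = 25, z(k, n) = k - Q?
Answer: 14075319324/1757 ≈ 8.0110e+6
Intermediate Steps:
z(k, n) = -18 + k (z(k, n) = k - 1*18 = k - 18 = -18 + k)
(-3568 + (-652 + 1701)/((z(-34, -13) - 1218)/(-207 - 445) + j(-48)))*(1227 - 3497) = (-3568 + (-652 + 1701)/(((-18 - 34) - 1218)/(-207 - 445) + 25))*(1227 - 3497) = (-3568 + 1049/((-52 - 1218)/(-652) + 25))*(-2270) = (-3568 + 1049/(-1270*(-1/652) + 25))*(-2270) = (-3568 + 1049/(635/326 + 25))*(-2270) = (-3568 + 1049/(8785/326))*(-2270) = (-3568 + 1049*(326/8785))*(-2270) = (-3568 + 341974/8785)*(-2270) = -31002906/8785*(-2270) = 14075319324/1757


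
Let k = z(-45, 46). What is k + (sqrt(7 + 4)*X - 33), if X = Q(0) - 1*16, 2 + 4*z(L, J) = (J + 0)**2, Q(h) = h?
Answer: 991/2 - 16*sqrt(11) ≈ 442.43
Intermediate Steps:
z(L, J) = -1/2 + J**2/4 (z(L, J) = -1/2 + (J + 0)**2/4 = -1/2 + J**2/4)
k = 1057/2 (k = -1/2 + (1/4)*46**2 = -1/2 + (1/4)*2116 = -1/2 + 529 = 1057/2 ≈ 528.50)
X = -16 (X = 0 - 1*16 = 0 - 16 = -16)
k + (sqrt(7 + 4)*X - 33) = 1057/2 + (sqrt(7 + 4)*(-16) - 33) = 1057/2 + (sqrt(11)*(-16) - 33) = 1057/2 + (-16*sqrt(11) - 33) = 1057/2 + (-33 - 16*sqrt(11)) = 991/2 - 16*sqrt(11)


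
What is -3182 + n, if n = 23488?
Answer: 20306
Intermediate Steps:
-3182 + n = -3182 + 23488 = 20306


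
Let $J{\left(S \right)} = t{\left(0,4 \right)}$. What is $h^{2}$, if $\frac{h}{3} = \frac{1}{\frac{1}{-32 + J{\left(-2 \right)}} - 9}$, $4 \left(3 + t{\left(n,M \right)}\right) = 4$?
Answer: $\frac{10404}{94249} \approx 0.11039$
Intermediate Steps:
$t{\left(n,M \right)} = -2$ ($t{\left(n,M \right)} = -3 + \frac{1}{4} \cdot 4 = -3 + 1 = -2$)
$J{\left(S \right)} = -2$
$h = - \frac{102}{307}$ ($h = \frac{3}{\frac{1}{-32 - 2} - 9} = \frac{3}{\frac{1}{-34} - 9} = \frac{3}{- \frac{1}{34} - 9} = \frac{3}{- \frac{307}{34}} = 3 \left(- \frac{34}{307}\right) = - \frac{102}{307} \approx -0.33225$)
$h^{2} = \left(- \frac{102}{307}\right)^{2} = \frac{10404}{94249}$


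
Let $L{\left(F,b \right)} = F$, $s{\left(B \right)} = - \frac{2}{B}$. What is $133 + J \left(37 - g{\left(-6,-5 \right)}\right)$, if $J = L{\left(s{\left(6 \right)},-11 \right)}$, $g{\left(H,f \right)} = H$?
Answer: $\frac{356}{3} \approx 118.67$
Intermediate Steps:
$J = - \frac{1}{3}$ ($J = - \frac{2}{6} = \left(-2\right) \frac{1}{6} = - \frac{1}{3} \approx -0.33333$)
$133 + J \left(37 - g{\left(-6,-5 \right)}\right) = 133 - \frac{37 - -6}{3} = 133 - \frac{37 + 6}{3} = 133 - \frac{43}{3} = \frac{356}{3}$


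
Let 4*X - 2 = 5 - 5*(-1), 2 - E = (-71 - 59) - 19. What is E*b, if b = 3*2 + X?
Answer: 1359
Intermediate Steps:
E = 151 (E = 2 - ((-71 - 59) - 19) = 2 - (-130 - 19) = 2 - 1*(-149) = 2 + 149 = 151)
X = 3 (X = ½ + (5 - 5*(-1))/4 = ½ + (5 - 1*(-5))/4 = ½ + (5 + 5)/4 = ½ + (¼)*10 = ½ + 5/2 = 3)
b = 9 (b = 3*2 + 3 = 6 + 3 = 9)
E*b = 151*9 = 1359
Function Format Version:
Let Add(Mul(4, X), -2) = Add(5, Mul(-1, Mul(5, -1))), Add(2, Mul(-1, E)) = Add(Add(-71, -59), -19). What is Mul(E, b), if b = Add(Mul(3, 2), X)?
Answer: 1359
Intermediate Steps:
E = 151 (E = Add(2, Mul(-1, Add(Add(-71, -59), -19))) = Add(2, Mul(-1, Add(-130, -19))) = Add(2, Mul(-1, -149)) = Add(2, 149) = 151)
X = 3 (X = Add(Rational(1, 2), Mul(Rational(1, 4), Add(5, Mul(-1, Mul(5, -1))))) = Add(Rational(1, 2), Mul(Rational(1, 4), Add(5, Mul(-1, -5)))) = Add(Rational(1, 2), Mul(Rational(1, 4), Add(5, 5))) = Add(Rational(1, 2), Mul(Rational(1, 4), 10)) = Add(Rational(1, 2), Rational(5, 2)) = 3)
b = 9 (b = Add(Mul(3, 2), 3) = Add(6, 3) = 9)
Mul(E, b) = Mul(151, 9) = 1359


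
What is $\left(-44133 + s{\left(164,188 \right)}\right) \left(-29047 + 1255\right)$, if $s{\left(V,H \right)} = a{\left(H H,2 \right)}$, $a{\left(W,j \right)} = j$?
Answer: $1226488752$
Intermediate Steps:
$s{\left(V,H \right)} = 2$
$\left(-44133 + s{\left(164,188 \right)}\right) \left(-29047 + 1255\right) = \left(-44133 + 2\right) \left(-29047 + 1255\right) = \left(-44131\right) \left(-27792\right) = 1226488752$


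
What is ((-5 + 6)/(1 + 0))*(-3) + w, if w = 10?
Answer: 7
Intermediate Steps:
((-5 + 6)/(1 + 0))*(-3) + w = ((-5 + 6)/(1 + 0))*(-3) + 10 = (1/1)*(-3) + 10 = (1*1)*(-3) + 10 = 1*(-3) + 10 = -3 + 10 = 7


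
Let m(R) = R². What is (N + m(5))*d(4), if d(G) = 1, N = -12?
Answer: 13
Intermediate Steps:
(N + m(5))*d(4) = (-12 + 5²)*1 = (-12 + 25)*1 = 13*1 = 13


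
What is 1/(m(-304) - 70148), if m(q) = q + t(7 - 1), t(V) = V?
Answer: -1/70446 ≈ -1.4195e-5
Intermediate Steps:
m(q) = 6 + q (m(q) = q + (7 - 1) = q + 6 = 6 + q)
1/(m(-304) - 70148) = 1/((6 - 304) - 70148) = 1/(-298 - 70148) = 1/(-70446) = -1/70446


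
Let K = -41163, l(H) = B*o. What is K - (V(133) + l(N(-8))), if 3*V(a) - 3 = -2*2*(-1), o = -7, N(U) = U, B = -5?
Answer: -123601/3 ≈ -41200.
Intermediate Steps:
V(a) = 7/3 (V(a) = 1 + (-2*2*(-1))/3 = 1 + (-4*(-1))/3 = 1 + (⅓)*4 = 1 + 4/3 = 7/3)
l(H) = 35 (l(H) = -5*(-7) = 35)
K - (V(133) + l(N(-8))) = -41163 - (7/3 + 35) = -41163 - 1*112/3 = -41163 - 112/3 = -123601/3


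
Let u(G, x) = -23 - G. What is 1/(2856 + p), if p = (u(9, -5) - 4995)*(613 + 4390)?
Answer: -1/25147225 ≈ -3.9766e-8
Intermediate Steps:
p = -25150081 (p = ((-23 - 1*9) - 4995)*(613 + 4390) = ((-23 - 9) - 4995)*5003 = (-32 - 4995)*5003 = -5027*5003 = -25150081)
1/(2856 + p) = 1/(2856 - 25150081) = 1/(-25147225) = -1/25147225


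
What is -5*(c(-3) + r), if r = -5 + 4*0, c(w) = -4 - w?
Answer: 30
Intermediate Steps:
r = -5 (r = -5 + 0 = -5)
-5*(c(-3) + r) = -5*((-4 - 1*(-3)) - 5) = -5*((-4 + 3) - 5) = -5*(-1 - 5) = -5*(-6) = 30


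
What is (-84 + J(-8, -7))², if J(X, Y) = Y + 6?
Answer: 7225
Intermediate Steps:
J(X, Y) = 6 + Y
(-84 + J(-8, -7))² = (-84 + (6 - 7))² = (-84 - 1)² = (-85)² = 7225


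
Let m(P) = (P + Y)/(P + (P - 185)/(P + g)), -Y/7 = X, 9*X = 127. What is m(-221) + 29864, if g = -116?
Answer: 19909476982/666639 ≈ 29865.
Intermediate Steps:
X = 127/9 (X = (1/9)*127 = 127/9 ≈ 14.111)
Y = -889/9 (Y = -7*127/9 = -889/9 ≈ -98.778)
m(P) = (-889/9 + P)/(P + (-185 + P)/(-116 + P)) (m(P) = (P - 889/9)/(P + (P - 185)/(P - 116)) = (-889/9 + P)/(P + (-185 + P)/(-116 + P)))
m(-221) + 29864 = (103124 - 1933*(-221) + 9*(-221)**2)/(9*(-185 + (-221)**2 - 115*(-221))) + 29864 = (103124 + 427193 + 9*48841)/(9*(-185 + 48841 + 25415)) + 29864 = (1/9)*(103124 + 427193 + 439569)/74071 + 29864 = (1/9)*(1/74071)*969886 + 29864 = 969886/666639 + 29864 = 19909476982/666639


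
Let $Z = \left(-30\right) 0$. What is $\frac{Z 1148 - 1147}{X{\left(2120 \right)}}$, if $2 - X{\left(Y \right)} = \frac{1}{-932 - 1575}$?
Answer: $- \frac{2875529}{5015} \approx -573.39$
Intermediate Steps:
$Z = 0$
$X{\left(Y \right)} = \frac{5015}{2507}$ ($X{\left(Y \right)} = 2 - \frac{1}{-932 - 1575} = 2 - \frac{1}{-2507} = 2 - - \frac{1}{2507} = 2 + \frac{1}{2507} = \frac{5015}{2507}$)
$\frac{Z 1148 - 1147}{X{\left(2120 \right)}} = \frac{0 \cdot 1148 - 1147}{\frac{5015}{2507}} = \left(0 - 1147\right) \frac{2507}{5015} = \left(-1147\right) \frac{2507}{5015} = - \frac{2875529}{5015}$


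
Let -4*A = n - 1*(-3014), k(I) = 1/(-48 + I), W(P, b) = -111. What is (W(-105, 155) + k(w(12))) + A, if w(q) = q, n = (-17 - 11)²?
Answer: -38179/36 ≈ -1060.5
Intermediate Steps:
n = 784 (n = (-28)² = 784)
A = -1899/2 (A = -(784 - 1*(-3014))/4 = -(784 + 3014)/4 = -¼*3798 = -1899/2 ≈ -949.50)
(W(-105, 155) + k(w(12))) + A = (-111 + 1/(-48 + 12)) - 1899/2 = (-111 + 1/(-36)) - 1899/2 = (-111 - 1/36) - 1899/2 = -3997/36 - 1899/2 = -38179/36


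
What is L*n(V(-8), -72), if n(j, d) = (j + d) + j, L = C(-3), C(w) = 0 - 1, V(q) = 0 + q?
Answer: 88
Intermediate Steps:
V(q) = q
C(w) = -1
L = -1
n(j, d) = d + 2*j (n(j, d) = (d + j) + j = d + 2*j)
L*n(V(-8), -72) = -(-72 + 2*(-8)) = -(-72 - 16) = -1*(-88) = 88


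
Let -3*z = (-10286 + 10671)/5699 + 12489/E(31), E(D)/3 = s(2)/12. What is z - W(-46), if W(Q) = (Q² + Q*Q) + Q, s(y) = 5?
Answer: -642541379/85485 ≈ -7516.4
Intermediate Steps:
W(Q) = Q + 2*Q² (W(Q) = (Q² + Q²) + Q = 2*Q² + Q = Q + 2*Q²)
E(D) = 5/4 (E(D) = 3*(5/12) = 5/4)
z = -284701169/85485 (z = -((-10286 + 10671)/5699 + 12489/(5/4))/3 = -(385*(1/5699) + 12489*(⅘))/3 = -(385/5699 + 49956/5)/3 = -⅓*284701169/28495 = -284701169/85485 ≈ -3330.4)
z - W(-46) = -284701169/85485 - (-46)*(1 + 2*(-46)) = -284701169/85485 - (-46)*(1 - 92) = -284701169/85485 - (-46)*(-91) = -284701169/85485 - 1*4186 = -284701169/85485 - 4186 = -642541379/85485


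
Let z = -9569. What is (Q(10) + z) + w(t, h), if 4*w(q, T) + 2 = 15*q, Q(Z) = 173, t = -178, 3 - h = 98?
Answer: -10064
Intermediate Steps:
h = -95 (h = 3 - 1*98 = 3 - 98 = -95)
w(q, T) = -1/2 + 15*q/4 (w(q, T) = -1/2 + (15*q)/4 = -1/2 + 15*q/4)
(Q(10) + z) + w(t, h) = (173 - 9569) + (-1/2 + (15/4)*(-178)) = -9396 + (-1/2 - 1335/2) = -9396 - 668 = -10064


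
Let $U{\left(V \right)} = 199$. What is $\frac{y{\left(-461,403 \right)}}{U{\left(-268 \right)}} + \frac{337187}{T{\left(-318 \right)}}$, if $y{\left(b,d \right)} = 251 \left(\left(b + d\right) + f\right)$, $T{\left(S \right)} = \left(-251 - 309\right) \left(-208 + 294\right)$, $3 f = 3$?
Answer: $- \frac{756125333}{9583840} \approx -78.896$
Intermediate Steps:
$f = 1$ ($f = \frac{1}{3} \cdot 3 = 1$)
$T{\left(S \right)} = -48160$ ($T{\left(S \right)} = \left(-560\right) 86 = -48160$)
$y{\left(b,d \right)} = 251 + 251 b + 251 d$ ($y{\left(b,d \right)} = 251 \left(\left(b + d\right) + 1\right) = 251 \left(1 + b + d\right) = 251 + 251 b + 251 d$)
$\frac{y{\left(-461,403 \right)}}{U{\left(-268 \right)}} + \frac{337187}{T{\left(-318 \right)}} = \frac{251 + 251 \left(-461\right) + 251 \cdot 403}{199} + \frac{337187}{-48160} = \left(251 - 115711 + 101153\right) \frac{1}{199} + 337187 \left(- \frac{1}{48160}\right) = \left(-14307\right) \frac{1}{199} - \frac{337187}{48160} = - \frac{14307}{199} - \frac{337187}{48160} = - \frac{756125333}{9583840}$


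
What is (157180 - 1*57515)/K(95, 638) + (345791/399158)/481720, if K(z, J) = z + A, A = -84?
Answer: 19163824578564101/2115106309360 ≈ 9060.5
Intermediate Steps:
K(z, J) = -84 + z (K(z, J) = z - 84 = -84 + z)
(157180 - 1*57515)/K(95, 638) + (345791/399158)/481720 = (157180 - 1*57515)/(-84 + 95) + (345791/399158)/481720 = (157180 - 57515)/11 + (345791*(1/399158))*(1/481720) = 99665*(1/11) + (345791/399158)*(1/481720) = 99665/11 + 345791/192282391760 = 19163824578564101/2115106309360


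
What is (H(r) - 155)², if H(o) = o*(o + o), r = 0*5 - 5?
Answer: 11025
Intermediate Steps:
r = -5 (r = 0 - 5 = -5)
H(o) = 2*o² (H(o) = o*(2*o) = 2*o²)
(H(r) - 155)² = (2*(-5)² - 155)² = (2*25 - 155)² = (50 - 155)² = (-105)² = 11025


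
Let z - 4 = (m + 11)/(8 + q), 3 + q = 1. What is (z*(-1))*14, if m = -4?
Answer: -217/3 ≈ -72.333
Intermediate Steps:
q = -2 (q = -3 + 1 = -2)
z = 31/6 (z = 4 + (-4 + 11)/(8 - 2) = 4 + 7/6 = 31/6 ≈ 5.1667)
(z*(-1))*14 = ((31/6)*(-1))*14 = -31/6*14 = -217/3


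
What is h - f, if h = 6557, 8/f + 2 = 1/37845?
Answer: 496595533/75689 ≈ 6561.0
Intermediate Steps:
f = -302760/75689 (f = 8/(-2 + 1/37845) = 8/(-75689/37845) = 8*(-37845/75689) = -302760/75689 ≈ -4.0001)
h - f = 6557 - 1*(-302760/75689) = 6557 + 302760/75689 = 496595533/75689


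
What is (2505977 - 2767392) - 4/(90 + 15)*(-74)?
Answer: -27448279/105 ≈ -2.6141e+5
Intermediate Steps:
(2505977 - 2767392) - 4/(90 + 15)*(-74) = -261415 - 4/105*(-74) = -261415 + 296/105 = -27448279/105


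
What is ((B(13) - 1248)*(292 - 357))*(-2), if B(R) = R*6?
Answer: -152100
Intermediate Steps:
B(R) = 6*R
((B(13) - 1248)*(292 - 357))*(-2) = ((6*13 - 1248)*(292 - 357))*(-2) = ((78 - 1248)*(-65))*(-2) = -1170*(-65)*(-2) = 76050*(-2) = -152100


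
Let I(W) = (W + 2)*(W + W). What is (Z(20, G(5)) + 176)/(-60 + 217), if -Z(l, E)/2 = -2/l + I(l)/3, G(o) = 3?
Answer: -6157/2355 ≈ -2.6144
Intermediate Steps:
I(W) = 2*W*(2 + W) (I(W) = (2 + W)*(2*W) = 2*W*(2 + W))
Z(l, E) = 4/l - 4*l*(2 + l)/3 (Z(l, E) = -2*(-2/l + (2*l*(2 + l))/3) = -2*(-2/l + (2*l*(2 + l))*(1/3)) = -2*(-2/l + 2*l*(2 + l)/3) = 4/l - 4*l*(2 + l)/3)
(Z(20, G(5)) + 176)/(-60 + 217) = ((4/3)*(3 - 1*20**2*(2 + 20))/20 + 176)/(-60 + 217) = ((4/3)*(1/20)*(3 - 1*400*22) + 176)/157 = ((4/3)*(1/20)*(3 - 8800) + 176)*(1/157) = ((4/3)*(1/20)*(-8797) + 176)*(1/157) = (-8797/15 + 176)*(1/157) = -6157/15*1/157 = -6157/2355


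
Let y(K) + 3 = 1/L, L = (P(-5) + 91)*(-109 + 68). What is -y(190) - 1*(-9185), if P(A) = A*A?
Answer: 43698129/4756 ≈ 9188.0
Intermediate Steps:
P(A) = A²
L = -4756 (L = ((-5)² + 91)*(-109 + 68) = (25 + 91)*(-41) = 116*(-41) = -4756)
y(K) = -14269/4756 (y(K) = -3 + 1/(-4756) = -3 - 1/4756 = -14269/4756)
-y(190) - 1*(-9185) = -1*(-14269/4756) - 1*(-9185) = 14269/4756 + 9185 = 43698129/4756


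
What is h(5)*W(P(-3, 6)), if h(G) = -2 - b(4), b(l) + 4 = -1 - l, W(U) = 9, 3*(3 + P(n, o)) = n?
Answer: 63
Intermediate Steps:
P(n, o) = -3 + n/3
b(l) = -5 - l (b(l) = -4 + (-1 - l) = -5 - l)
h(G) = 7 (h(G) = -2 - (-5 - 1*4) = -2 - (-5 - 4) = -2 - 1*(-9) = -2 + 9 = 7)
h(5)*W(P(-3, 6)) = 7*9 = 63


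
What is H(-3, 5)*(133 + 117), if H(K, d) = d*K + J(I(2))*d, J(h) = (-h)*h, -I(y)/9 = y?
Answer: -408750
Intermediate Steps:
I(y) = -9*y
J(h) = -h²
H(K, d) = -324*d + K*d (H(K, d) = d*K + (-(-9*2)²)*d = K*d + (-1*(-18)²)*d = K*d + (-1*324)*d = K*d - 324*d = -324*d + K*d)
H(-3, 5)*(133 + 117) = (5*(-324 - 3))*(133 + 117) = (5*(-327))*250 = -1635*250 = -408750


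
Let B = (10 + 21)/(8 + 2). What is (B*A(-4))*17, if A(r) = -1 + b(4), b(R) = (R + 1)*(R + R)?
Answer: 20553/10 ≈ 2055.3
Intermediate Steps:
b(R) = 2*R*(1 + R) (b(R) = (1 + R)*(2*R) = 2*R*(1 + R))
A(r) = 39 (A(r) = -1 + 2*4*(1 + 4) = -1 + 2*4*5 = -1 + 40 = 39)
B = 31/10 ≈ 3.1000
(B*A(-4))*17 = ((31/10)*39)*17 = (1209/10)*17 = 20553/10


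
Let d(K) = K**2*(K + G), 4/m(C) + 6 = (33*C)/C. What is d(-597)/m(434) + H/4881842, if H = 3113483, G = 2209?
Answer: 18932204723651501/4881842 ≈ 3.8781e+9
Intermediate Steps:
m(C) = 4/27 (m(C) = 4/(-6 + (33*C)/C) = 4/(-6 + 33) = 4/27)
d(K) = K**2*(2209 + K) (d(K) = K**2*(K + 2209) = K**2*(2209 + K))
d(-597)/m(434) + H/4881842 = ((-597)**2*(2209 - 597))/(4/27) + 3113483/4881842 = (356409*1612)*(27/4) + 3113483*(1/4881842) = 574531308*(27/4) + 3113483/4881842 = 3878086329 + 3113483/4881842 = 18932204723651501/4881842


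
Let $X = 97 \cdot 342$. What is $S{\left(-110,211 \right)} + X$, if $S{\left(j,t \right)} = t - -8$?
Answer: $33393$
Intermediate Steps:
$S{\left(j,t \right)} = 8 + t$ ($S{\left(j,t \right)} = t + 8 = 8 + t$)
$X = 33174$
$S{\left(-110,211 \right)} + X = \left(8 + 211\right) + 33174 = 219 + 33174 = 33393$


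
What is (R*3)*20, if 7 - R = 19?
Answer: -720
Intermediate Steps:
R = -12 (R = 7 - 1*19 = 7 - 19 = -12)
(R*3)*20 = -12*3*20 = -36*20 = -720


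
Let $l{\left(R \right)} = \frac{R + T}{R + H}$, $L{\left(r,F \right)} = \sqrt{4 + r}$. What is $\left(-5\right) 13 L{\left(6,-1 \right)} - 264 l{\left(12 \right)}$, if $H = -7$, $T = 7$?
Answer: $- \frac{5016}{5} - 65 \sqrt{10} \approx -1208.7$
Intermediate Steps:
$l{\left(R \right)} = \frac{7 + R}{-7 + R}$ ($l{\left(R \right)} = \frac{R + 7}{R - 7} = \frac{7 + R}{-7 + R}$)
$\left(-5\right) 13 L{\left(6,-1 \right)} - 264 l{\left(12 \right)} = \left(-5\right) 13 \sqrt{4 + 6} - 264 \frac{7 + 12}{-7 + 12} = - 65 \sqrt{10} - 264 \cdot \frac{1}{5} \cdot 19 = - 65 \sqrt{10} - 264 \cdot \frac{19}{5} = - 65 \sqrt{10} - \frac{5016}{5} = - \frac{5016}{5} - 65 \sqrt{10}$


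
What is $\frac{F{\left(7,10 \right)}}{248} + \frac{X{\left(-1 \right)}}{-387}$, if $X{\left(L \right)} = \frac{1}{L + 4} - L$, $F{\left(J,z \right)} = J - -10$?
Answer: $\frac{18745}{287928} \approx 0.065103$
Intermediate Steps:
$F{\left(J,z \right)} = 10 + J$ ($F{\left(J,z \right)} = J + 10 = 10 + J$)
$X{\left(L \right)} = \frac{1}{4 + L} - L$
$\frac{F{\left(7,10 \right)}}{248} + \frac{X{\left(-1 \right)}}{-387} = \frac{10 + 7}{248} + \frac{\frac{1}{4 - 1} \left(1 - \left(-1\right)^{2} - -4\right)}{-387} = 17 \cdot \frac{1}{248} + \frac{1 - 1 + 4}{3} \left(- \frac{1}{387}\right) = \frac{17}{248} + \frac{1 - 1 + 4}{3} \left(- \frac{1}{387}\right) = \frac{17}{248} + \frac{1}{3} \cdot 4 \left(- \frac{1}{387}\right) = \frac{17}{248} + \frac{4}{3} \left(- \frac{1}{387}\right) = \frac{17}{248} - \frac{4}{1161} = \frac{18745}{287928}$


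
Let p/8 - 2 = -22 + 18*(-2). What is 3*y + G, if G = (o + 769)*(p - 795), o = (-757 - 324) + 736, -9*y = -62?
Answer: -1581034/3 ≈ -5.2701e+5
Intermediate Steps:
p = -448 (p = 16 + 8*(-22 + 18*(-2)) = 16 + 8*(-22 - 36) = 16 + 8*(-58) = 16 - 464 = -448)
y = 62/9 (y = -1/9*(-62) = 62/9 ≈ 6.8889)
o = -345 (o = -1081 + 736 = -345)
G = -527032 (G = (-345 + 769)*(-448 - 795) = 424*(-1243) = -527032)
3*y + G = 3*(62/9) - 527032 = 62/3 - 527032 = -1581034/3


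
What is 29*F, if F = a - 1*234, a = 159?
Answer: -2175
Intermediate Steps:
F = -75 (F = 159 - 1*234 = 159 - 234 = -75)
29*F = 29*(-75) = -2175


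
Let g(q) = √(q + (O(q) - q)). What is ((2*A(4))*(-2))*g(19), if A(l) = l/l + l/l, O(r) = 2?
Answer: -8*√2 ≈ -11.314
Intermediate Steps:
A(l) = 2 (A(l) = 1 + 1 = 2)
g(q) = √2 (g(q) = √(q + (2 - q)) = √2)
((2*A(4))*(-2))*g(19) = ((2*2)*(-2))*√2 = (4*(-2))*√2 = -8*√2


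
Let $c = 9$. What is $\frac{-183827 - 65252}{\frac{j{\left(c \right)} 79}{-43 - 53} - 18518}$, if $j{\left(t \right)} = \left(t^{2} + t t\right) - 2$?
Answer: $\frac{747237}{55949} \approx 13.356$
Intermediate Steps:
$j{\left(t \right)} = -2 + 2 t^{2}$ ($j{\left(t \right)} = \left(t^{2} + t^{2}\right) - 2 = 2 t^{2} - 2 = -2 + 2 t^{2}$)
$\frac{-183827 - 65252}{\frac{j{\left(c \right)} 79}{-43 - 53} - 18518} = \frac{-183827 - 65252}{\frac{\left(-2 + 2 \cdot 9^{2}\right) 79}{-43 - 53} - 18518} = - \frac{249079}{\frac{\left(-2 + 2 \cdot 81\right) 79}{-96} - 18518} = - \frac{249079}{\left(-2 + 162\right) 79 \left(- \frac{1}{96}\right) - 18518} = - \frac{249079}{160 \cdot 79 \left(- \frac{1}{96}\right) - 18518} = - \frac{249079}{12640 \left(- \frac{1}{96}\right) - 18518} = - \frac{249079}{- \frac{395}{3} - 18518} = - \frac{249079}{- \frac{55949}{3}} = \left(-249079\right) \left(- \frac{3}{55949}\right) = \frac{747237}{55949}$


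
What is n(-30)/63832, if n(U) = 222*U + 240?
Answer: -1605/15958 ≈ -0.10058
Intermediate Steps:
n(U) = 240 + 222*U
n(-30)/63832 = (240 + 222*(-30))/63832 = (240 - 6660)*(1/63832) = -6420*1/63832 = -1605/15958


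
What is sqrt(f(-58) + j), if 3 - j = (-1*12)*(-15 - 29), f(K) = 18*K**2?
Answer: sqrt(60027) ≈ 245.00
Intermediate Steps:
j = -525 (j = 3 - (-1*12)*(-15 - 29) = 3 - (-12)*(-44) = 3 - 1*528 = 3 - 528 = -525)
sqrt(f(-58) + j) = sqrt(18*(-58)**2 - 525) = sqrt(18*3364 - 525) = sqrt(60552 - 525) = sqrt(60027)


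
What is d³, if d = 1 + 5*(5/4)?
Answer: 24389/64 ≈ 381.08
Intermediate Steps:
d = 29/4 (d = 1 + 5*(5*(¼)) = 1 + 5*(5/4) = 1 + 25/4 = 29/4 ≈ 7.2500)
d³ = (29/4)³ = 24389/64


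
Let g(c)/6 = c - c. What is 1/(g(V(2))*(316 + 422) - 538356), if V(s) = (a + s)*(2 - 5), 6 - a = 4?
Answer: -1/538356 ≈ -1.8575e-6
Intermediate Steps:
a = 2 (a = 6 - 1*4 = 6 - 4 = 2)
V(s) = -6 - 3*s (V(s) = (2 + s)*(2 - 5) = (2 + s)*(-3) = -6 - 3*s)
g(c) = 0 (g(c) = 6*(c - c) = 6*0 = 0)
1/(g(V(2))*(316 + 422) - 538356) = 1/(0*(316 + 422) - 538356) = 1/(0*738 - 538356) = 1/(0 - 538356) = 1/(-538356) = -1/538356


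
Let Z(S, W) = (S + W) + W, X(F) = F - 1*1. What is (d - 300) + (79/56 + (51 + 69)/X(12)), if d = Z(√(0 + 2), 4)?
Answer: -172283/616 + √2 ≈ -278.27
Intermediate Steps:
X(F) = -1 + F (X(F) = F - 1 = -1 + F)
Z(S, W) = S + 2*W
d = 8 + √2 (d = √(0 + 2) + 2*4 = √2 + 8 = 8 + √2 ≈ 9.4142)
(d - 300) + (79/56 + (51 + 69)/X(12)) = ((8 + √2) - 300) + (79/56 + (51 + 69)/(-1 + 12)) = (-292 + √2) + (79*(1/56) + 120/11) = (-292 + √2) + (79/56 + 120*(1/11)) = (-292 + √2) + (79/56 + 120/11) = (-292 + √2) + 7589/616 = -172283/616 + √2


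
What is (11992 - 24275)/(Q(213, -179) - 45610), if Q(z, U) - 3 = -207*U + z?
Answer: 12283/8341 ≈ 1.4726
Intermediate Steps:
Q(z, U) = 3 + z - 207*U (Q(z, U) = 3 + (-207*U + z) = 3 + (z - 207*U) = 3 + z - 207*U)
(11992 - 24275)/(Q(213, -179) - 45610) = (11992 - 24275)/((3 + 213 - 207*(-179)) - 45610) = -12283/((3 + 213 + 37053) - 45610) = -12283/(37269 - 45610) = -12283/(-8341) = -12283*(-1/8341) = 12283/8341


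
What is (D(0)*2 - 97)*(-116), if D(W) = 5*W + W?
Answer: 11252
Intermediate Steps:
D(W) = 6*W
(D(0)*2 - 97)*(-116) = ((6*0)*2 - 97)*(-116) = (0*2 - 97)*(-116) = (0 - 97)*(-116) = -97*(-116) = 11252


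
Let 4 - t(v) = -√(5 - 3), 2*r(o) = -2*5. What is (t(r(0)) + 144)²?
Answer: (148 + √2)² ≈ 22325.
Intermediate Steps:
r(o) = -5 (r(o) = (-2*5)/2 = (½)*(-10) = -5)
t(v) = 4 + √2 (t(v) = 4 - (-1)*√(5 - 3) = 4 - (-1)*√2 = 4 + √2)
(t(r(0)) + 144)² = ((4 + √2) + 144)² = (148 + √2)²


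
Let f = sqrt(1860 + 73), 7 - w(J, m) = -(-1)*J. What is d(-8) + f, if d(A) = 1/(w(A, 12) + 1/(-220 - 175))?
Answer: 395/5924 + sqrt(1933) ≈ 44.033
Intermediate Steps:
w(J, m) = 7 - J (w(J, m) = 7 - (-1)*(-J) = 7 - J)
d(A) = 1/(2764/395 - A) (d(A) = 1/((7 - A) + 1/(-220 - 175)) = 1/((7 - A) + 1/(-395)) = 1/((7 - A) - 1/395) = 1/(2764/395 - A))
f = sqrt(1933) ≈ 43.966
d(-8) + f = -395/(-2764 + 395*(-8)) + sqrt(1933) = -395/(-2764 - 3160) + sqrt(1933) = -395/(-5924) + sqrt(1933) = -395*(-1/5924) + sqrt(1933) = 395/5924 + sqrt(1933)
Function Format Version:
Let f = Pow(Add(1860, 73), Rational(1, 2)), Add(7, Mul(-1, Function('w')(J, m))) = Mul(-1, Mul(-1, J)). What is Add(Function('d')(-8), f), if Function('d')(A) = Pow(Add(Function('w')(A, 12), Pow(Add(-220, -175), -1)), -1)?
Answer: Add(Rational(395, 5924), Pow(1933, Rational(1, 2))) ≈ 44.033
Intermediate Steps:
Function('w')(J, m) = Add(7, Mul(-1, J)) (Function('w')(J, m) = Add(7, Mul(-1, Mul(-1, Mul(-1, J)))) = Add(7, Mul(-1, J)))
Function('d')(A) = Pow(Add(Rational(2764, 395), Mul(-1, A)), -1) (Function('d')(A) = Pow(Add(Add(7, Mul(-1, A)), Pow(Add(-220, -175), -1)), -1) = Pow(Add(Add(7, Mul(-1, A)), Pow(-395, -1)), -1) = Pow(Add(Add(7, Mul(-1, A)), Rational(-1, 395)), -1) = Pow(Add(Rational(2764, 395), Mul(-1, A)), -1))
f = Pow(1933, Rational(1, 2)) ≈ 43.966
Add(Function('d')(-8), f) = Add(Mul(-395, Pow(Add(-2764, Mul(395, -8)), -1)), Pow(1933, Rational(1, 2))) = Add(Mul(-395, Pow(Add(-2764, -3160), -1)), Pow(1933, Rational(1, 2))) = Add(Mul(-395, Pow(-5924, -1)), Pow(1933, Rational(1, 2))) = Add(Mul(-395, Rational(-1, 5924)), Pow(1933, Rational(1, 2))) = Add(Rational(395, 5924), Pow(1933, Rational(1, 2)))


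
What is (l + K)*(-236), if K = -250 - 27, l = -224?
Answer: 118236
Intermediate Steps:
K = -277
(l + K)*(-236) = (-224 - 277)*(-236) = -501*(-236) = 118236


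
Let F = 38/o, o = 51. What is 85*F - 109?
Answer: -137/3 ≈ -45.667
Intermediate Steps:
F = 38/51 ≈ 0.74510
85*F - 109 = 85*(38/51) - 109 = 190/3 - 109 = -137/3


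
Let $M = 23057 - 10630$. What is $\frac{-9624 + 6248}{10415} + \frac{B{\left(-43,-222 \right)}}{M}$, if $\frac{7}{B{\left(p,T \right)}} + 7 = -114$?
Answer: $- \frac{5076452697}{15660691805} \approx -0.32415$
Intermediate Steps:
$B{\left(p,T \right)} = - \frac{7}{121}$ ($B{\left(p,T \right)} = \frac{7}{-7 - 114} = \frac{7}{-121} = 7 \left(- \frac{1}{121}\right) = - \frac{7}{121}$)
$M = 12427$ ($M = 23057 - 10630 = 12427$)
$\frac{-9624 + 6248}{10415} + \frac{B{\left(-43,-222 \right)}}{M} = \frac{-9624 + 6248}{10415} - \frac{7}{121 \cdot 12427} = \left(-3376\right) \frac{1}{10415} - \frac{7}{1503667} = - \frac{3376}{10415} - \frac{7}{1503667} = - \frac{5076452697}{15660691805}$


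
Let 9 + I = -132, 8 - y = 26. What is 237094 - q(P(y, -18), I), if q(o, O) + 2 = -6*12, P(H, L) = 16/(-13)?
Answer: 237168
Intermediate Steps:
y = -18 (y = 8 - 1*26 = 8 - 26 = -18)
P(H, L) = -16/13 (P(H, L) = 16*(-1/13) = -16/13)
I = -141 (I = -9 - 132 = -141)
q(o, O) = -74 (q(o, O) = -2 - 6*12 = -2 - 72 = -74)
237094 - q(P(y, -18), I) = 237094 - 1*(-74) = 237094 + 74 = 237168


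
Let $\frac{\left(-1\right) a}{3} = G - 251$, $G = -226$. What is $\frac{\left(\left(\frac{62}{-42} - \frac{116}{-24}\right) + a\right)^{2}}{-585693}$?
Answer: $- \frac{403246561}{114795828} \approx -3.5127$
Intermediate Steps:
$a = 1431$ ($a = - 3 \left(-226 - 251\right) = \left(-3\right) \left(-477\right) = 1431$)
$\frac{\left(\left(\frac{62}{-42} - \frac{116}{-24}\right) + a\right)^{2}}{-585693} = \frac{\left(\left(\frac{62}{-42} - \frac{116}{-24}\right) + 1431\right)^{2}}{-585693} = \left(\left(62 \left(- \frac{1}{42}\right) - - \frac{29}{6}\right) + 1431\right)^{2} \left(- \frac{1}{585693}\right) = \left(\left(- \frac{31}{21} + \frac{29}{6}\right) + 1431\right)^{2} \left(- \frac{1}{585693}\right) = \left(\frac{47}{14} + 1431\right)^{2} \left(- \frac{1}{585693}\right) = \left(\frac{20081}{14}\right)^{2} \left(- \frac{1}{585693}\right) = \frac{403246561}{196} \left(- \frac{1}{585693}\right) = - \frac{403246561}{114795828}$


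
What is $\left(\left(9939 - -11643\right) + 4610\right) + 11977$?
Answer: $38169$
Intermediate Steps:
$\left(\left(9939 - -11643\right) + 4610\right) + 11977 = \left(\left(9939 + 11643\right) + 4610\right) + 11977 = \left(21582 + 4610\right) + 11977 = 26192 + 11977 = 38169$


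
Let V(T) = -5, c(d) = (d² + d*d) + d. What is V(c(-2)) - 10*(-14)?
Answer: 135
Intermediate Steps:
c(d) = d + 2*d² (c(d) = (d² + d²) + d = 2*d² + d = d + 2*d²)
V(c(-2)) - 10*(-14) = -5 - 10*(-14) = -5 + 140 = 135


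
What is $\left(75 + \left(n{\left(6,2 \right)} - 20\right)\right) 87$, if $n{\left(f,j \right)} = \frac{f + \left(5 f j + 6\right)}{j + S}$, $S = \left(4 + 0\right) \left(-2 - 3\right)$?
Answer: $4437$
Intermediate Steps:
$S = -20$ ($S = 4 \left(-5\right) = -20$)
$n{\left(f,j \right)} = \frac{6 + f + 5 f j}{-20 + j}$ ($n{\left(f,j \right)} = \frac{f + \left(5 f j + 6\right)}{j - 20} = \frac{f + \left(5 f j + 6\right)}{-20 + j} = \frac{f + \left(6 + 5 f j\right)}{-20 + j} = \frac{6 + f + 5 f j}{-20 + j}$)
$\left(75 + \left(n{\left(6,2 \right)} - 20\right)\right) 87 = \left(75 - \left(20 - \frac{6 + 6 + 5 \cdot 6 \cdot 2}{-20 + 2}\right)\right) 87 = \left(75 - \left(20 - \frac{6 + 6 + 60}{-18}\right)\right) 87 = \left(75 - 24\right) 87 = 51 \cdot 87 = 4437$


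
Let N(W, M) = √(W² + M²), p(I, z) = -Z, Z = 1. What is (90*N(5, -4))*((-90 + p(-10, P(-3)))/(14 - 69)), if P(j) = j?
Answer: 1638*√41/11 ≈ 953.48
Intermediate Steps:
p(I, z) = -1 (p(I, z) = -1*1 = -1)
N(W, M) = √(M² + W²)
(90*N(5, -4))*((-90 + p(-10, P(-3)))/(14 - 69)) = (90*√((-4)² + 5²))*((-90 - 1)/(14 - 69)) = (90*√(16 + 25))*(-91/(-55)) = (90*√41)*(-91*(-1/55)) = (90*√41)*(91/55) = 1638*√41/11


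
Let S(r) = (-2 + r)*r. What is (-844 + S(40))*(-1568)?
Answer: -1059968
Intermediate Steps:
S(r) = r*(-2 + r)
(-844 + S(40))*(-1568) = (-844 + 40*(-2 + 40))*(-1568) = (-844 + 40*38)*(-1568) = (-844 + 1520)*(-1568) = 676*(-1568) = -1059968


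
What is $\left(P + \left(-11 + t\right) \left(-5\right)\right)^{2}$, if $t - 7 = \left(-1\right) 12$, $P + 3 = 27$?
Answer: $10816$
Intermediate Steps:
$P = 24$ ($P = -3 + 27 = 24$)
$t = -5$ ($t = 7 - 12 = -5$)
$\left(P + \left(-11 + t\right) \left(-5\right)\right)^{2} = \left(24 + \left(-11 - 5\right) \left(-5\right)\right)^{2} = \left(24 - -80\right)^{2} = \left(24 + 80\right)^{2} = 104^{2} = 10816$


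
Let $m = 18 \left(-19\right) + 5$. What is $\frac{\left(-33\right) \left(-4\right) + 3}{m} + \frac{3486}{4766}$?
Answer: $\frac{265686}{803071} \approx 0.33084$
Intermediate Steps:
$m = -337$ ($m = -342 + 5 = -337$)
$\frac{\left(-33\right) \left(-4\right) + 3}{m} + \frac{3486}{4766} = \frac{\left(-33\right) \left(-4\right) + 3}{-337} + \frac{3486}{4766} = \left(132 + 3\right) \left(- \frac{1}{337}\right) + 3486 \cdot \frac{1}{4766} = 135 \left(- \frac{1}{337}\right) + \frac{1743}{2383} = - \frac{135}{337} + \frac{1743}{2383} = \frac{265686}{803071}$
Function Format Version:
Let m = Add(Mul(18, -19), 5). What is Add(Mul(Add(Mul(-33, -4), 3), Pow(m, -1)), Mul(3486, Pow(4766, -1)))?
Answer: Rational(265686, 803071) ≈ 0.33084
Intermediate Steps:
m = -337 (m = Add(-342, 5) = -337)
Add(Mul(Add(Mul(-33, -4), 3), Pow(m, -1)), Mul(3486, Pow(4766, -1))) = Add(Mul(Add(Mul(-33, -4), 3), Pow(-337, -1)), Mul(3486, Pow(4766, -1))) = Add(Mul(Add(132, 3), Rational(-1, 337)), Mul(3486, Rational(1, 4766))) = Add(Mul(135, Rational(-1, 337)), Rational(1743, 2383)) = Add(Rational(-135, 337), Rational(1743, 2383)) = Rational(265686, 803071)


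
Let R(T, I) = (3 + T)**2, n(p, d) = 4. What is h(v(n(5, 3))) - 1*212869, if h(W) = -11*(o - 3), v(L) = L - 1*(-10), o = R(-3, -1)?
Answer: -212836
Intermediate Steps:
o = 0 (o = (3 - 3)**2 = 0**2 = 0)
v(L) = 10 + L (v(L) = L + 10 = 10 + L)
h(W) = 33 (h(W) = -11*(0 - 3) = -11*(-3) = 33)
h(v(n(5, 3))) - 1*212869 = 33 - 1*212869 = 33 - 212869 = -212836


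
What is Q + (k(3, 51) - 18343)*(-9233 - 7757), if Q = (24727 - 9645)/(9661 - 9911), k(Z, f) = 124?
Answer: 38692593709/125 ≈ 3.0954e+8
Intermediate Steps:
Q = -7541/125 (Q = 15082/(-250) = 15082*(-1/250) = -7541/125 ≈ -60.328)
Q + (k(3, 51) - 18343)*(-9233 - 7757) = -7541/125 + (124 - 18343)*(-9233 - 7757) = -7541/125 - 18219*(-16990) = -7541/125 + 309540810 = 38692593709/125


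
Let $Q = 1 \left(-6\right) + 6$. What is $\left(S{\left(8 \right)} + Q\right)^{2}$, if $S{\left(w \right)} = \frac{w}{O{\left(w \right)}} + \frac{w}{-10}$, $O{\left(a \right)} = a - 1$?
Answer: $\frac{144}{1225} \approx 0.11755$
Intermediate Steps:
$O{\left(a \right)} = -1 + a$
$Q = 0$ ($Q = -6 + 6 = 0$)
$S{\left(w \right)} = - \frac{w}{10} + \frac{w}{-1 + w}$ ($S{\left(w \right)} = \frac{w}{-1 + w} + \frac{w}{-10} = \frac{w}{-1 + w} + w \left(- \frac{1}{10}\right) = \frac{w}{-1 + w} - \frac{w}{10} = - \frac{w}{10} + \frac{w}{-1 + w}$)
$\left(S{\left(8 \right)} + Q\right)^{2} = \left(\frac{1}{10} \cdot 8 \frac{1}{-1 + 8} \left(11 - 8\right) + 0\right)^{2} = \left(\frac{1}{10} \cdot 8 \cdot \frac{1}{7} \left(11 - 8\right) + 0\right)^{2} = \left(\frac{1}{10} \cdot 8 \cdot \frac{1}{7} \cdot 3 + 0\right)^{2} = \left(\frac{12}{35} + 0\right)^{2} = \left(\frac{12}{35}\right)^{2} = \frac{144}{1225}$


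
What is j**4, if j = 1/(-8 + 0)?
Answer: 1/4096 ≈ 0.00024414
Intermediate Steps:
j = -1/8 (j = 1/(-8) = -1/8 ≈ -0.12500)
j**4 = (-1/8)**4 = 1/4096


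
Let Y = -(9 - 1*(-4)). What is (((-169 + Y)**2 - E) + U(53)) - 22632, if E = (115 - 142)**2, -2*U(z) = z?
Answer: 19473/2 ≈ 9736.5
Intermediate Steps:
U(z) = -z/2
Y = -13 (Y = -(9 + 4) = -1*13 = -13)
E = 729 (E = (-27)**2 = 729)
(((-169 + Y)**2 - E) + U(53)) - 22632 = (((-169 - 13)**2 - 1*729) - 1/2*53) - 22632 = (((-182)**2 - 729) - 53/2) - 22632 = ((33124 - 729) - 53/2) - 22632 = (32395 - 53/2) - 22632 = 64737/2 - 22632 = 19473/2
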